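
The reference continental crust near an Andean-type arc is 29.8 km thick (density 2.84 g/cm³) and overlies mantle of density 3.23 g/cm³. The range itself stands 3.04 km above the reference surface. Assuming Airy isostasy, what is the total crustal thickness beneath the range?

55 km

Root depth r = h ρ_c / (ρ_m − ρ_c) = 3.04 km × 2.84 / 0.39 = 22.14 km.
Total thickness = T + h + r = 29.8 km + 3.04 km + 22.14 km = 55 km.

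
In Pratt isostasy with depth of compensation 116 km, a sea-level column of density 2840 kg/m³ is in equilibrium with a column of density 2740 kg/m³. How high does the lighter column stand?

ρ_ref D = ρ (D + h) → h = D (ρ_ref − ρ)/ρ.
h = 116 km × (2840 − 2740)/2740 = 4.23 km.

4.23 km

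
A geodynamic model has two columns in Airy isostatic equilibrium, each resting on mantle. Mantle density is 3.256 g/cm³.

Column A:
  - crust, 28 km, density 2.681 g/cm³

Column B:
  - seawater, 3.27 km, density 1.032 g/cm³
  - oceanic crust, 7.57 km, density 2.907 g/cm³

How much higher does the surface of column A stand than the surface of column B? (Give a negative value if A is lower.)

1.9 km

For any compensation level in the mantle, the mantle terms cancel and isostasy reduces to e = (Σt_A − Σt_B) − (Σ(ρt)_A − Σ(ρt)_B) / ρ_m.
Σt_A = 28 km; Σt_B = 10.84 km; Σ(ρt)_A = 75.068; Σ(ρt)_B = 25.38063 (in km·g/cm³).
e = (28 − 10.84) − (75.068 − 25.38063) / 3.256 = 1.9 km.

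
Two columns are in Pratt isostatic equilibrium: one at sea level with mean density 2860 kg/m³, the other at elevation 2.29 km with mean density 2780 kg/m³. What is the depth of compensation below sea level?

79.6 km

ρ_ref D = ρ (D + h) → D (ρ_ref − ρ) = ρ h.
D = ρ h/(ρ_ref − ρ) = 2780 × 2.29 km/(2860 − 2780) = 79.6 km.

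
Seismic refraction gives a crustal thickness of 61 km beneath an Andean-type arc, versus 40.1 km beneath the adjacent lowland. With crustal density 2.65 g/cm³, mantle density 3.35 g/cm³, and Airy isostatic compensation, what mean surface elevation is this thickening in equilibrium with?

Excess crust Δ = 61 km − 40.1 km = 20.9 km, split between elevation h and root r with h + r = Δ.
Airy balance ρ_c h = (ρ_m − ρ_c) r gives r = h ρ_c/(ρ_m − ρ_c), so h (1 + ρ_c/(ρ_m − ρ_c)) = Δ, i.e. h = Δ (ρ_m − ρ_c)/ρ_m.
h = 20.9 km × 0.7/3.35 = 4.37 km.

4.37 km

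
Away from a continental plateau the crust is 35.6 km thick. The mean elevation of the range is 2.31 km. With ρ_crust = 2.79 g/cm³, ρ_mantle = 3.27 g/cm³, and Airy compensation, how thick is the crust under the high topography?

51.3 km

Root depth r = h ρ_c / (ρ_m − ρ_c) = 2.31 km × 2.79 / 0.48 = 13.43 km.
Total thickness = T + h + r = 35.6 km + 2.31 km + 13.43 km = 51.3 km.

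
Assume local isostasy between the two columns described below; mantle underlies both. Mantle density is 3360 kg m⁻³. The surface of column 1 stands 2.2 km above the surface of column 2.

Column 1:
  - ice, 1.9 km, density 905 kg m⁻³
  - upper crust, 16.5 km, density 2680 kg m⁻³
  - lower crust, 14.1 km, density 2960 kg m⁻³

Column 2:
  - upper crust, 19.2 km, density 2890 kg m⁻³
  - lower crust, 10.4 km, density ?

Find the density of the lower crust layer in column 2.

2870 kg m⁻³

Take the compensation level at the base of the deeper column (depth z_c below the surface of column 1) and equate Σ ρ_i t_i down to z_c; mantle fills any gap and the z_c terms cancel.
Column 1: 1.9×905 + 16.5×2680 + 14.1×2960 + (z_c − 32.5)×3360
Column 2: 2.2×0 + 19.2×2890 + 10.4×ρ + (z_c − 2.2 − 29.6)×3360
The z_c×3360 term appears on both sides and cancels. Collect the known terms of each column as K = Σ(ρt)_known − 3360 × (depth of known layers): K_1 = 87675.5 − 3360×32.5 = −21524.5; K_2 = 55488 − 3360×(2.2 + 29.6) = −51360.
Balance: K_1 = K_2 + 10.4×ρ, so ρ = (K_1 − K_2)/10.4 = 29835.5/10.4 = 2870 kg m⁻³.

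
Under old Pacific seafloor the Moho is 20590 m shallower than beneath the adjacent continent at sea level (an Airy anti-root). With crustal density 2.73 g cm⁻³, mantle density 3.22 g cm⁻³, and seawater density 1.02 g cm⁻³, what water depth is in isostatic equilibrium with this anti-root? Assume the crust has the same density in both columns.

5900 m

Replacing a thickness d of crust by seawater at the top must be balanced by replacing crust with mantle at the base: d (ρ_c − ρ_w) = a (ρ_m − ρ_c).
d = a (ρ_m − ρ_c)/(ρ_c − ρ_w) = 20590 m × 0.49/1.71 = 5900 m.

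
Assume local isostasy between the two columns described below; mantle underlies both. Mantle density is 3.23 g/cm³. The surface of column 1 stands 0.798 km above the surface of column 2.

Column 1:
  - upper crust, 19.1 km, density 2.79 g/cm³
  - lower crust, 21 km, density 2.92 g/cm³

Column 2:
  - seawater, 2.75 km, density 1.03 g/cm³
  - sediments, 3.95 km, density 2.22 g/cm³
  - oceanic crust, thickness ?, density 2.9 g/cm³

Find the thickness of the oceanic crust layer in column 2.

Take the compensation level at the base of the deeper column (depth z_c below the surface of column 1) and equate Σ ρ_i t_i down to z_c; mantle fills any gap and the z_c terms cancel.
Column 1: 19.1×2.79 + 21×2.92 + (z_c − 40.1)×3.23
Column 2: 0.798×0 + 2.75×1.03 + 3.95×2.22 + x×2.9 + (z_c − 0.798 − 6.7 − x)×3.23
The z_c×3.23 term appears on both sides and cancels. Collect the known terms of each column as K = Σ(ρt)_known − 3.23 × (depth of known layers): K_1 = 114.609 − 3.23×40.1 = −14.914; K_2 = 11.6015 − 3.23×(0.798 + 6.7) = −12.61704.
Balance: K_1 = K_2 − x×(3.23 − 2.9), so x = (K_2 − K_1)/(3.23 − 2.9) = 2.29696/0.33 = 6.96 km.

6.96 km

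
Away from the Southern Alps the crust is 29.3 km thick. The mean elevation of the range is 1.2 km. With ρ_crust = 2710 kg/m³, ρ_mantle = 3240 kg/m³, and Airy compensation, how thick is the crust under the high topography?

36.6 km

Root depth r = h ρ_c / (ρ_m − ρ_c) = 1.2 km × 2710 / 530 = 6.136 km.
Total thickness = T + h + r = 29.3 km + 1.2 km + 6.136 km = 36.6 km.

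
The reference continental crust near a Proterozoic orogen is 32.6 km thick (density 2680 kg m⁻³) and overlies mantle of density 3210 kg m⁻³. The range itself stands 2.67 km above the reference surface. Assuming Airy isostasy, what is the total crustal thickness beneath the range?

Root depth r = h ρ_c / (ρ_m − ρ_c) = 2.67 km × 2680 / 530 = 13.5 km.
Total thickness = T + h + r = 32.6 km + 2.67 km + 13.5 km = 48.8 km.

48.8 km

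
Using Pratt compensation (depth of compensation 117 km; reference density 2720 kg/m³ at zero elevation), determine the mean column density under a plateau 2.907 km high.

Pratt balance: ρ_ref D = ρ (D + h).
ρ = ρ_ref D/(D + h) = 2720 × 117 km/(117 km + 2.907 km) = 2650 kg/m³.

2650 kg/m³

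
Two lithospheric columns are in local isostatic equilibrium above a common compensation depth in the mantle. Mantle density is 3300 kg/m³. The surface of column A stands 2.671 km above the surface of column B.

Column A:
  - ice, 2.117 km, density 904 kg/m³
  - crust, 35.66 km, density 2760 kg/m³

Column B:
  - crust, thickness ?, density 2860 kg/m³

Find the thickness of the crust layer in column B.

35.3 km

Take the compensation level at the base of the deeper column (depth z_c below the surface of column A) and equate Σ ρ_i t_i down to z_c; mantle fills any gap and the z_c terms cancel.
Column A: 2.117×904 + 35.66×2760 + (z_c − 37.777)×3300
Column B: 2.671×0 + x×2860 + (z_c − 2.671 − 0 − x)×3300
The z_c×3300 term appears on both sides and cancels. Collect the known terms of each column as K = Σ(ρt)_known − 3300 × (depth of known layers): K_A = 100335.368 − 3300×37.777 = −24328.732; K_B = 0 − 3300×(2.671 + 0) = −8814.3.
Balance: K_A = K_B − x×(3300 − 2860), so x = (K_B − K_A)/(3300 − 2860) = 15514.4/440 = 35.3 km.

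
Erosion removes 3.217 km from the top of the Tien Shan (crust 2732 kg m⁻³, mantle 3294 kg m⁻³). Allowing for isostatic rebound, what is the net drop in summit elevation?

0.549 km

Rebound u = e ρ_c/ρ_m = 3.217 km × 2732/3294 = 2.668 km.
Net surface drop = e − u = 3.217 km − 2.668 km = e (ρ_m − ρ_c)/ρ_m = 0.549 km.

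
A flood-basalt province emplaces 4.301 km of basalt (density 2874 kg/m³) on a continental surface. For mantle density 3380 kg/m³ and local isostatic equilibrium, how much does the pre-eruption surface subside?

Subaerial loading: s = t ρ_load / ρ_m.
s = 4.301 km × 2874/3380 = 3.66 km.

3.66 km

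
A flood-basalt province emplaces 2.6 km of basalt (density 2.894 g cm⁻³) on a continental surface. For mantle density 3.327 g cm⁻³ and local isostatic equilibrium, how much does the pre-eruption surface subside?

2.26 km

Subaerial loading: s = t ρ_load / ρ_m.
s = 2.6 km × 2.894/3.327 = 2.26 km.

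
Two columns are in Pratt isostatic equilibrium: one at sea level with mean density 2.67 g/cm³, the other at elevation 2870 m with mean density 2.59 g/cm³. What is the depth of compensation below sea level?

ρ_ref D = ρ (D + h) → D (ρ_ref − ρ) = ρ h.
D = ρ h/(ρ_ref − ρ) = 2.59 × 2870 m/(2.67 − 2.59) = 92900 m.

92900 m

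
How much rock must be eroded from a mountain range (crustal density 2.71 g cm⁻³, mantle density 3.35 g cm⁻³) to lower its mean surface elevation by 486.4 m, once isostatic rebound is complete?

Net drop Δ = e − u = e − e ρ_c/ρ_m = e (ρ_m − ρ_c)/ρ_m.
e = Δ ρ_m/(ρ_m − ρ_c) = 486.4 m × 3.35/0.64 = 2550 m.

2550 m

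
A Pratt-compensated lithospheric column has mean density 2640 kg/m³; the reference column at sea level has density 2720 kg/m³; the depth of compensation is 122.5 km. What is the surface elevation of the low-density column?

3.71 km

ρ_ref D = ρ (D + h) → h = D (ρ_ref − ρ)/ρ.
h = 122.5 km × (2720 − 2640)/2640 = 3.71 km.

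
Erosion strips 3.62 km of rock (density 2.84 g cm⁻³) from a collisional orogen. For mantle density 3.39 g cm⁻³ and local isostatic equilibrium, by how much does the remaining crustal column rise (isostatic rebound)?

Unloading: uplift u = e ρ_c/ρ_m = 3.62 km × 2.84/3.39 = 3.03 km.

3.03 km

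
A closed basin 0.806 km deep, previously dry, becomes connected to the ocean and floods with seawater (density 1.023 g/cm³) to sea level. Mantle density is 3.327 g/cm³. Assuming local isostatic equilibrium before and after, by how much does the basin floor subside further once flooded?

After flooding the water column is d + s deep. Its weight must equal the weight of mantle displaced by the extra subsidence s: (d + s) ρ_w = s ρ_m.
s = d ρ_w / (ρ_m − ρ_w) = 0.806 km × 1.023/(3.327 − 1.023) = 0.358 km.

0.358 km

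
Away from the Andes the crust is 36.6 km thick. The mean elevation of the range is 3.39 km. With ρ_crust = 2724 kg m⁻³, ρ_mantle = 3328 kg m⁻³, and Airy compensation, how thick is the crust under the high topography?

55.3 km

Root depth r = h ρ_c / (ρ_m − ρ_c) = 3.39 km × 2724 / 604 = 15.29 km.
Total thickness = T + h + r = 36.6 km + 3.39 km + 15.29 km = 55.3 km.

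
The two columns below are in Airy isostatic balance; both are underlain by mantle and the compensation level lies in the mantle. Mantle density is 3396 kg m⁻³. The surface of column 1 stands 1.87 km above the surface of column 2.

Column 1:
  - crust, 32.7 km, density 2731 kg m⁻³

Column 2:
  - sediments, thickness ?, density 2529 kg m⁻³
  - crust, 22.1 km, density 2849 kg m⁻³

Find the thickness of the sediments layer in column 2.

3.81 km

Take the compensation level at the base of the deeper column (depth z_c below the surface of column 1) and equate Σ ρ_i t_i down to z_c; mantle fills any gap and the z_c terms cancel.
Column 1: 32.7×2731 + (z_c − 32.7)×3396
Column 2: 1.87×0 + x×2529 + 22.1×2849 + (z_c − 1.87 − 22.1 − x)×3396
The z_c×3396 term appears on both sides and cancels. Collect the known terms of each column as K = Σ(ρt)_known − 3396 × (depth of known layers): K_1 = 89303.7 − 3396×32.7 = −21745.5; K_2 = 62962.9 − 3396×(1.87 + 22.1) = −18439.22.
Balance: K_1 = K_2 − x×(3396 − 2529), so x = (K_2 − K_1)/(3396 − 2529) = 3306.28/867 = 3.81 km.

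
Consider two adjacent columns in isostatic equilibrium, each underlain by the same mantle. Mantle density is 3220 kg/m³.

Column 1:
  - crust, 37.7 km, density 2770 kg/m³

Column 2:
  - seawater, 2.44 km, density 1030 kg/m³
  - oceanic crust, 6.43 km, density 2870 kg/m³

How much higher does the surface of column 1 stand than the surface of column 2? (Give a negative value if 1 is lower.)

2.91 km

For any compensation level in the mantle, the mantle terms cancel and isostasy reduces to e = (Σt_1 − Σt_2) − (Σ(ρt)_1 − Σ(ρt)_2) / ρ_m.
Σt_1 = 37.7 km; Σt_2 = 8.87 km; Σ(ρt)_1 = 104429; Σ(ρt)_2 = 20967.3 (in km·kg/m³).
e = (37.7 − 8.87) − (104429 − 20967.3) / 3220 = 2.91 km.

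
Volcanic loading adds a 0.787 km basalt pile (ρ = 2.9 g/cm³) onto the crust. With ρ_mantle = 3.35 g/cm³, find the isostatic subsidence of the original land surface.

0.681 km

Subaerial loading: s = t ρ_load / ρ_m.
s = 0.787 km × 2.9/3.35 = 0.681 km.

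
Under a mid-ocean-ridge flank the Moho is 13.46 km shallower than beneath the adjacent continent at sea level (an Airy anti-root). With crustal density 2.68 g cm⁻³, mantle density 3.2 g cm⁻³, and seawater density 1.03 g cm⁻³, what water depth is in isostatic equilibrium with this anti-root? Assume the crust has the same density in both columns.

4.24 km

Replacing a thickness d of crust by seawater at the top must be balanced by replacing crust with mantle at the base: d (ρ_c − ρ_w) = a (ρ_m − ρ_c).
d = a (ρ_m − ρ_c)/(ρ_c − ρ_w) = 13.46 km × 0.52/1.65 = 4.24 km.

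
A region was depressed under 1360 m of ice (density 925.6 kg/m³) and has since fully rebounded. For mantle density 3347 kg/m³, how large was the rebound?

376 m

Removing the load lets mantle flow back in; uplift u satisfies ρ_ice t = ρ_m u.
u = t ρ_ice/ρ_m = 1360 m × 925.6/3347 = 376 m.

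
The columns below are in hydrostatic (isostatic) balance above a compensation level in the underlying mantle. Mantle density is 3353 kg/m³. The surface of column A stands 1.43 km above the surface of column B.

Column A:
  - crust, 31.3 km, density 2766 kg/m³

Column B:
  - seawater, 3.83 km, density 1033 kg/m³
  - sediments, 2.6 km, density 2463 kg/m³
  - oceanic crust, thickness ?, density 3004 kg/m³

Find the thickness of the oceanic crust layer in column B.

Take the compensation level at the base of the deeper column (depth z_c below the surface of column A) and equate Σ ρ_i t_i down to z_c; mantle fills any gap and the z_c terms cancel.
Column A: 31.3×2766 + (z_c − 31.3)×3353
Column B: 1.43×0 + 3.83×1033 + 2.6×2463 + x×3004 + (z_c − 1.43 − 6.43 − x)×3353
The z_c×3353 term appears on both sides and cancels. Collect the known terms of each column as K = Σ(ρt)_known − 3353 × (depth of known layers): K_A = 86575.8 − 3353×31.3 = −18373.1; K_B = 10360.19 − 3353×(1.43 + 6.43) = −15994.39.
Balance: K_A = K_B − x×(3353 − 3004), so x = (K_B − K_A)/(3353 − 3004) = 2378.71/349 = 6.82 km.

6.82 km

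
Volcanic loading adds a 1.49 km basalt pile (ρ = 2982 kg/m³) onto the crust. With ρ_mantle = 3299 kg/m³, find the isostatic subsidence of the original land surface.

Subaerial loading: s = t ρ_load / ρ_m.
s = 1.49 km × 2982/3299 = 1.35 km.

1.35 km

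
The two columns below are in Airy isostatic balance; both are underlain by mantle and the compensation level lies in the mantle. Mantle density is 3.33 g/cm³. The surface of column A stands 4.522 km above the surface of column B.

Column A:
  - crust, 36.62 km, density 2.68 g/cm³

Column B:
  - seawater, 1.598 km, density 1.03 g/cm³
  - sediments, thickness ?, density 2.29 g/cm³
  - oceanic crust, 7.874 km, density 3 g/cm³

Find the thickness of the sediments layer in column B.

2.38 km

Take the compensation level at the base of the deeper column (depth z_c below the surface of column A) and equate Σ ρ_i t_i down to z_c; mantle fills any gap and the z_c terms cancel.
Column A: 36.62×2.68 + (z_c − 36.62)×3.33
Column B: 4.522×0 + 1.598×1.03 + x×2.29 + 7.874×3 + (z_c − 4.522 − 9.472 − x)×3.33
The z_c×3.33 term appears on both sides and cancels. Collect the known terms of each column as K = Σ(ρt)_known − 3.33 × (depth of known layers): K_A = 98.1416 − 3.33×36.62 = −23.803; K_B = 25.26794 − 3.33×(4.522 + 9.472) = −21.33208.
Balance: K_A = K_B − x×(3.33 − 2.29), so x = (K_B − K_A)/(3.33 − 2.29) = 2.47092/1.04 = 2.38 km.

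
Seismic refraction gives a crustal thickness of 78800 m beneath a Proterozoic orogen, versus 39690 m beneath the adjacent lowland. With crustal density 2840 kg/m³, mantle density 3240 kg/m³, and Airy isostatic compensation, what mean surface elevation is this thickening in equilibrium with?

Excess crust Δ = 78800 m − 39690 m = 39110 m, split between elevation h and root r with h + r = Δ.
Airy balance ρ_c h = (ρ_m − ρ_c) r gives r = h ρ_c/(ρ_m − ρ_c), so h (1 + ρ_c/(ρ_m − ρ_c)) = Δ, i.e. h = Δ (ρ_m − ρ_c)/ρ_m.
h = 39110 m × 400/3240 = 4830 m.

4830 m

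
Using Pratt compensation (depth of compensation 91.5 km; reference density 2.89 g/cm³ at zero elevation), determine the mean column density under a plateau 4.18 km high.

Pratt balance: ρ_ref D = ρ (D + h).
ρ = ρ_ref D/(D + h) = 2.89 × 91.5 km/(91.5 km + 4.18 km) = 2.76 g/cm³.

2.76 g/cm³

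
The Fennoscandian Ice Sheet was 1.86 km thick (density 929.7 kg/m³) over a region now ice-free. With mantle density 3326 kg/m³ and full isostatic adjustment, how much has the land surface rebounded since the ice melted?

0.52 km

Removing the load lets mantle flow back in; uplift u satisfies ρ_ice t = ρ_m u.
u = t ρ_ice/ρ_m = 1.86 km × 929.7/3326 = 0.52 km.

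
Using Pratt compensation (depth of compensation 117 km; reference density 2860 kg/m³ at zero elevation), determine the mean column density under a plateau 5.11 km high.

2740 kg/m³

Pratt balance: ρ_ref D = ρ (D + h).
ρ = ρ_ref D/(D + h) = 2860 × 117 km/(117 km + 5.11 km) = 2740 kg/m³.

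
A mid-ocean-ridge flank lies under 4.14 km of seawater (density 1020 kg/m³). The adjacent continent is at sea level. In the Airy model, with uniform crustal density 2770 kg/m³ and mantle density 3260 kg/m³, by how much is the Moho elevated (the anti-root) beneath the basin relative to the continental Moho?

Isostatic balance requires: replacing crust with seawater at the top is compensated by replacing crust with mantle at the base: d (ρ_c − ρ_w) = a (ρ_m − ρ_c).
a = d (ρ_c − ρ_w)/(ρ_m − ρ_c) = 4.14 km × 1750/490 = 14.8 km.

14.8 km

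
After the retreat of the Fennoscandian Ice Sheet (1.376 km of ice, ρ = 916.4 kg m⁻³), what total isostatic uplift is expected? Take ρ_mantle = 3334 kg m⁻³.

Removing the load lets mantle flow back in; uplift u satisfies ρ_ice t = ρ_m u.
u = t ρ_ice/ρ_m = 1.376 km × 916.4/3334 = 0.378 km.

0.378 km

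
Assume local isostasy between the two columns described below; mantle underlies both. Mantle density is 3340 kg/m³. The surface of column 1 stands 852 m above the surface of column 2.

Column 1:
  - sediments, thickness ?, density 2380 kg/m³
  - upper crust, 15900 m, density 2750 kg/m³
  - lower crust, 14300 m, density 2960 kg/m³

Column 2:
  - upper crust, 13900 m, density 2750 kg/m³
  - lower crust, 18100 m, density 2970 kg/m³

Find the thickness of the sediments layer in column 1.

3050 m

Take the compensation level at the base of the deeper column (depth z_c below the surface of column 1) and equate Σ ρ_i t_i down to z_c; mantle fills any gap and the z_c terms cancel.
Column 1: x×2380 + 15900×2750 + 14300×2960 + (z_c − 30200 − x)×3340
Column 2: 852×0 + 13900×2750 + 18100×2970 + (z_c − 852 − 32000)×3340
The z_c×3340 term appears on both sides and cancels. Collect the known terms of each column as K = Σ(ρt)_known − 3340 × (depth of known layers): K_1 = 86053000 − 3340×30200 = −14815000; K_2 = 91982000 − 3340×(852 + 32000) = −17743680.
Balance: K_1 − x×(3340 − 2380) = K_2, so x = (K_1 − K_2)/(3340 − 2380) = 2928680/960 = 3050 m.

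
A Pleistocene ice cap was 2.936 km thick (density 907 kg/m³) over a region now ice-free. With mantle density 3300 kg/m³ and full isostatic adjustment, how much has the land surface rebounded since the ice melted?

Removing the load lets mantle flow back in; uplift u satisfies ρ_ice t = ρ_m u.
u = t ρ_ice/ρ_m = 2.936 km × 907/3300 = 0.807 km.

0.807 km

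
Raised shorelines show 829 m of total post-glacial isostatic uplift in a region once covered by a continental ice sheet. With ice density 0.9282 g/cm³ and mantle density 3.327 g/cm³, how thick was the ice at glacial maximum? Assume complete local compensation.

2970 m

u = t ρ_ice/ρ_m → t = u ρ_m/ρ_ice = 829 m × 3.327/0.9282 = 2970 m.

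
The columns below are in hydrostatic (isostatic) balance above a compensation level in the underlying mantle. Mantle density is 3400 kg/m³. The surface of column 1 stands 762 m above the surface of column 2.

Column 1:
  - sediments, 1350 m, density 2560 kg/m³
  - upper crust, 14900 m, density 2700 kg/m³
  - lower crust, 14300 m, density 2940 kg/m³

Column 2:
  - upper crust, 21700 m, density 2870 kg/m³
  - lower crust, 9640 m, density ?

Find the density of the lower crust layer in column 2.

2980 kg/m³

Take the compensation level at the base of the deeper column (depth z_c below the surface of column 1) and equate Σ ρ_i t_i down to z_c; mantle fills any gap and the z_c terms cancel.
Column 1: 1350×2560 + 14900×2700 + 14300×2940 + (z_c − 30550)×3400
Column 2: 762×0 + 21700×2870 + 9640×ρ + (z_c − 762 − 31340)×3400
The z_c×3400 term appears on both sides and cancels. Collect the known terms of each column as K = Σ(ρt)_known − 3400 × (depth of known layers): K_1 = 85728000 − 3400×30550 = −18142000; K_2 = 62279000 − 3400×(762 + 31340) = −46867800.
Balance: K_1 = K_2 + 9640×ρ, so ρ = (K_1 − K_2)/9640 = 28725800/9640 = 2980 kg/m³.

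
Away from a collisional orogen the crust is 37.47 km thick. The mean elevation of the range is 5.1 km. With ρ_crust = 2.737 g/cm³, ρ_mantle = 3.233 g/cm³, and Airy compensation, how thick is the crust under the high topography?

70.7 km

Root depth r = h ρ_c / (ρ_m − ρ_c) = 5.1 km × 2.737 / 0.496 = 28.14 km.
Total thickness = T + h + r = 37.47 km + 5.1 km + 28.14 km = 70.7 km.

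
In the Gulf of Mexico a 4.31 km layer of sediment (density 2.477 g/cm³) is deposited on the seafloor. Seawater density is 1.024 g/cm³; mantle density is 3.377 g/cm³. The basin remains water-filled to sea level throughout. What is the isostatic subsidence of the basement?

Submarine loading: the sediment displaces seawater, and the subsidence is in turn flooded, so s (ρ_m − ρ_w) = t (ρ_sed − ρ_w).
s = 4.31 km × (2.477 − 1.024) / (3.377 − 1.024) = 2.66 km.

2.66 km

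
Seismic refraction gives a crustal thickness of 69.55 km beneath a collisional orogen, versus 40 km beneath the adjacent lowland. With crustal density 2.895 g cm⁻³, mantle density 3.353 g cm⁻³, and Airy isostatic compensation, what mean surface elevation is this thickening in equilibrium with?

Excess crust Δ = 69.55 km − 40 km = 29.55 km, split between elevation h and root r with h + r = Δ.
Airy balance ρ_c h = (ρ_m − ρ_c) r gives r = h ρ_c/(ρ_m − ρ_c), so h (1 + ρ_c/(ρ_m − ρ_c)) = Δ, i.e. h = Δ (ρ_m − ρ_c)/ρ_m.
h = 29.55 km × 0.458/3.353 = 4.04 km.

4.04 km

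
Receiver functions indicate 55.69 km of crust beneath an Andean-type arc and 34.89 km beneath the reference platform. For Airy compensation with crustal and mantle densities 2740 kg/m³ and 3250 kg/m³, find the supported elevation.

3.26 km

Excess crust Δ = 55.69 km − 34.89 km = 20.8 km, split between elevation h and root r with h + r = Δ.
Airy balance ρ_c h = (ρ_m − ρ_c) r gives r = h ρ_c/(ρ_m − ρ_c), so h (1 + ρ_c/(ρ_m − ρ_c)) = Δ, i.e. h = Δ (ρ_m − ρ_c)/ρ_m.
h = 20.8 km × 510/3250 = 3.26 km.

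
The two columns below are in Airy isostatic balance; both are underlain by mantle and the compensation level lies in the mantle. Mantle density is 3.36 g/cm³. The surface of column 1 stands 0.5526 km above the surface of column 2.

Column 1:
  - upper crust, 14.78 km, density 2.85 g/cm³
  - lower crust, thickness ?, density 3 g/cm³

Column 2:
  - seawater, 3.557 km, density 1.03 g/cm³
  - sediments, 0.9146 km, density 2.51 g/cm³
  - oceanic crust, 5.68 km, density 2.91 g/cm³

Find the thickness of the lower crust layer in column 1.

16.5 km

Take the compensation level at the base of the deeper column (depth z_c below the surface of column 1) and equate Σ ρ_i t_i down to z_c; mantle fills any gap and the z_c terms cancel.
Column 1: 14.78×2.85 + x×3 + (z_c − 14.78 − x)×3.36
Column 2: 0.5526×0 + 3.557×1.03 + 0.9146×2.51 + 5.68×2.91 + (z_c − 0.5526 − 10.1516)×3.36
The z_c×3.36 term appears on both sides and cancels. Collect the known terms of each column as K = Σ(ρt)_known − 3.36 × (depth of known layers): K_1 = 42.123 − 3.36×14.78 = −7.5378; K_2 = 22.488156 − 3.36×(0.5526 + 10.1516) = −13.477956.
Balance: K_1 − x×(3.36 − 3) = K_2, so x = (K_1 − K_2)/(3.36 − 3) = 5.94016/0.36 = 16.5 km.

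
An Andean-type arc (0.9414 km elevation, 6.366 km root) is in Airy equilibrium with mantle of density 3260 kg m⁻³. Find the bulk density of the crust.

2840 kg m⁻³

ρ_c h = (ρ_m − ρ_c) r → ρ_c (h + r) = ρ_m r → ρ_c = ρ_m r / (h + r).
ρ_c = 3260 × 6.366 km / (0.9414 km + 6.366 km) = 2840 kg m⁻³.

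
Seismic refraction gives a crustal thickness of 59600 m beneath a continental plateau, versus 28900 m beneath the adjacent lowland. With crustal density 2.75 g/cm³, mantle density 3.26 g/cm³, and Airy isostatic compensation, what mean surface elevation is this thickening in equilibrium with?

Excess crust Δ = 59600 m − 28900 m = 30700 m, split between elevation h and root r with h + r = Δ.
Airy balance ρ_c h = (ρ_m − ρ_c) r gives r = h ρ_c/(ρ_m − ρ_c), so h (1 + ρ_c/(ρ_m − ρ_c)) = Δ, i.e. h = Δ (ρ_m − ρ_c)/ρ_m.
h = 30700 m × 0.51/3.26 = 4800 m.

4800 m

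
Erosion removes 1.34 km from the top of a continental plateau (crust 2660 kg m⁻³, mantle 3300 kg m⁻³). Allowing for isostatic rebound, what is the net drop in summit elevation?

0.26 km

Rebound u = e ρ_c/ρ_m = 1.34 km × 2660/3300 = 1.08 km.
Net surface drop = e − u = 1.34 km − 1.08 km = e (ρ_m − ρ_c)/ρ_m = 0.26 km.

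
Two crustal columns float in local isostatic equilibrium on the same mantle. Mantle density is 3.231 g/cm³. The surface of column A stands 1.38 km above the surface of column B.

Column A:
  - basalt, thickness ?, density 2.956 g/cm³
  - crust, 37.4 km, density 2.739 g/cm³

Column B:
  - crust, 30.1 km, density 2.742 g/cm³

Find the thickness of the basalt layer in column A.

2.83 km

Take the compensation level at the base of the deeper column (depth z_c below the surface of column A) and equate Σ ρ_i t_i down to z_c; mantle fills any gap and the z_c terms cancel.
Column A: x×2.956 + 37.4×2.739 + (z_c − 37.4 − x)×3.231
Column B: 1.38×0 + 30.1×2.742 + (z_c − 1.38 − 30.1)×3.231
The z_c×3.231 term appears on both sides and cancels. Collect the known terms of each column as K = Σ(ρt)_known − 3.231 × (depth of known layers): K_A = 102.4386 − 3.231×37.4 = −18.4008; K_B = 82.5342 − 3.231×(1.38 + 30.1) = −19.17768.
Balance: K_A − x×(3.231 − 2.956) = K_B, so x = (K_A − K_B)/(3.231 − 2.956) = 0.77688/0.275 = 2.83 km.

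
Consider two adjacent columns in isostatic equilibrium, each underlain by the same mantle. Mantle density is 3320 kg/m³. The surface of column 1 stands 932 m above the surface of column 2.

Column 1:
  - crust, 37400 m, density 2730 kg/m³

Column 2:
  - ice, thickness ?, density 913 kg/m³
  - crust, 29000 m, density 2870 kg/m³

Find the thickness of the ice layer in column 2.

Take the compensation level at the base of the deeper column (depth z_c below the surface of column 1) and equate Σ ρ_i t_i down to z_c; mantle fills any gap and the z_c terms cancel.
Column 1: 37400×2730 + (z_c − 37400)×3320
Column 2: 932×0 + x×913 + 29000×2870 + (z_c − 932 − 29000 − x)×3320
The z_c×3320 term appears on both sides and cancels. Collect the known terms of each column as K = Σ(ρt)_known − 3320 × (depth of known layers): K_1 = 102102000 − 3320×37400 = −22066000; K_2 = 83230000 − 3320×(932 + 29000) = −16144240.
Balance: K_1 = K_2 − x×(3320 − 913), so x = (K_2 − K_1)/(3320 − 913) = 5921760/2407 = 2460 m.

2460 m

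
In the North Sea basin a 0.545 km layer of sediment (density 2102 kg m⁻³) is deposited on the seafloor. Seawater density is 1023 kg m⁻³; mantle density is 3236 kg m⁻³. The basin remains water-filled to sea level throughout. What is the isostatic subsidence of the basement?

Submarine loading: the sediment displaces seawater, and the subsidence is in turn flooded, so s (ρ_m − ρ_w) = t (ρ_sed − ρ_w).
s = 0.545 km × (2102 − 1023) / (3236 − 1023) = 0.266 km.

0.266 km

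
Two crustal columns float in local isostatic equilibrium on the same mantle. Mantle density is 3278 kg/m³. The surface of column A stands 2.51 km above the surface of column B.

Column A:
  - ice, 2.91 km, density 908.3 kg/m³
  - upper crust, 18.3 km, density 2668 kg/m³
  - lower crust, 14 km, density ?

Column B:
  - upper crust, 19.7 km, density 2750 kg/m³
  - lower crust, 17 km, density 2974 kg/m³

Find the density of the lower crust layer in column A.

2870 kg/m³

Take the compensation level at the base of the deeper column (depth z_c below the surface of column A) and equate Σ ρ_i t_i down to z_c; mantle fills any gap and the z_c terms cancel.
Column A: 2.91×908.3 + 18.3×2668 + 14×ρ + (z_c − 35.21)×3278
Column B: 2.51×0 + 19.7×2750 + 17×2974 + (z_c − 2.51 − 36.7)×3278
The z_c×3278 term appears on both sides and cancels. Collect the known terms of each column as K = Σ(ρt)_known − 3278 × (depth of known layers): K_A = 51467.553 − 3278×35.21 = −63950.827; K_B = 104733 − 3278×(2.51 + 36.7) = −23797.38.
Balance: K_A + 14×ρ = K_B, so ρ = (K_B − K_A)/14 = 40153.4/14 = 2870 kg/m³.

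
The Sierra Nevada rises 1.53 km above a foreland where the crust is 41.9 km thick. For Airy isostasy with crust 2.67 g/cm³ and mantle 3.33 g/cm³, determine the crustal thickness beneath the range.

Root depth r = h ρ_c / (ρ_m − ρ_c) = 1.53 km × 2.67 / 0.66 = 6.19 km.
Total thickness = T + h + r = 41.9 km + 1.53 km + 6.19 km = 49.6 km.

49.6 km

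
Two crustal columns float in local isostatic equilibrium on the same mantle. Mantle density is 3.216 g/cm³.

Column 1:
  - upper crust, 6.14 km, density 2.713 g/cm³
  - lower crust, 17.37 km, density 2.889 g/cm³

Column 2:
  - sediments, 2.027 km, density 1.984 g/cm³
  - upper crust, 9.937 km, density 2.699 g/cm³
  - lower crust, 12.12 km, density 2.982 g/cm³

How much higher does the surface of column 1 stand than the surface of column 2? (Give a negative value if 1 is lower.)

−0.529 km

For any compensation level in the mantle, the mantle terms cancel and isostasy reduces to e = (Σt_1 − Σt_2) − (Σ(ρt)_1 − Σ(ρt)_2) / ρ_m.
Σt_1 = 23.51 km; Σt_2 = 24.084 km; Σ(ρt)_1 = 66.83975; Σ(ρt)_2 = 66.983371 (in km·g/cm³).
e = (23.51 − 24.084) − (66.83975 − 66.983371) / 3.216 = −0.529 km.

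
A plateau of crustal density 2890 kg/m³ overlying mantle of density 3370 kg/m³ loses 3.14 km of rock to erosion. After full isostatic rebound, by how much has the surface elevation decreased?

Rebound u = e ρ_c/ρ_m = 3.14 km × 2890/3370 = 2.693 km.
Net surface drop = e − u = 3.14 km − 2.693 km = e (ρ_m − ρ_c)/ρ_m = 0.447 km.

0.447 km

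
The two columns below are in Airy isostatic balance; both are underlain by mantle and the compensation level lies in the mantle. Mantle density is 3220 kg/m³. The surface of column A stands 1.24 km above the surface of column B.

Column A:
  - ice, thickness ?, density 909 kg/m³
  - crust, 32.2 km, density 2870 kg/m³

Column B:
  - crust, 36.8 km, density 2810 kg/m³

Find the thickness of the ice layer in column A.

3.38 km

Take the compensation level at the base of the deeper column (depth z_c below the surface of column A) and equate Σ ρ_i t_i down to z_c; mantle fills any gap and the z_c terms cancel.
Column A: x×909 + 32.2×2870 + (z_c − 32.2 − x)×3220
Column B: 1.24×0 + 36.8×2810 + (z_c − 1.24 − 36.8)×3220
The z_c×3220 term appears on both sides and cancels. Collect the known terms of each column as K = Σ(ρt)_known − 3220 × (depth of known layers): K_A = 92414 − 3220×32.2 = −11270; K_B = 103408 − 3220×(1.24 + 36.8) = −19080.8.
Balance: K_A − x×(3220 − 909) = K_B, so x = (K_A − K_B)/(3220 − 909) = 7810.8/2311 = 3.38 km.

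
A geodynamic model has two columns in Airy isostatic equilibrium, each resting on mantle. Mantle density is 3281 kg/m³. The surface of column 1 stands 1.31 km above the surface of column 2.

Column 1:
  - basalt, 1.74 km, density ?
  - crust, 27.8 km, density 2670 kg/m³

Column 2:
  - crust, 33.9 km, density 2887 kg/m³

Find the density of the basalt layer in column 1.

2900 kg/m³

Take the compensation level at the base of the deeper column (depth z_c below the surface of column 1) and equate Σ ρ_i t_i down to z_c; mantle fills any gap and the z_c terms cancel.
Column 1: 1.74×ρ + 27.8×2670 + (z_c − 29.54)×3281
Column 2: 1.31×0 + 33.9×2887 + (z_c − 1.31 − 33.9)×3281
The z_c×3281 term appears on both sides and cancels. Collect the known terms of each column as K = Σ(ρt)_known − 3281 × (depth of known layers): K_1 = 74226 − 3281×29.54 = −22694.74; K_2 = 97869.3 − 3281×(1.31 + 33.9) = −17654.71.
Balance: K_1 + 1.74×ρ = K_2, so ρ = (K_2 − K_1)/1.74 = 5040.03/1.74 = 2900 kg/m³.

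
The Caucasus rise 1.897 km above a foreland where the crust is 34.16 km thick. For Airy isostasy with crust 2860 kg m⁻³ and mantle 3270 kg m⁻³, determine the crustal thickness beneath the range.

49.3 km

Root depth r = h ρ_c / (ρ_m − ρ_c) = 1.897 km × 2860 / 410 = 13.23 km.
Total thickness = T + h + r = 34.16 km + 1.897 km + 13.23 km = 49.3 km.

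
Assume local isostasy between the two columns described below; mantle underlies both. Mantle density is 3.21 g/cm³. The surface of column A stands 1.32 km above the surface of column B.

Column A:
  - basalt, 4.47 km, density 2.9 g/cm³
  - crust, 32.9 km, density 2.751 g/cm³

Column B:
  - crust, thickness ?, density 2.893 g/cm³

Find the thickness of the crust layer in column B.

Take the compensation level at the base of the deeper column (depth z_c below the surface of column A) and equate Σ ρ_i t_i down to z_c; mantle fills any gap and the z_c terms cancel.
Column A: 4.47×2.9 + 32.9×2.751 + (z_c − 37.37)×3.21
Column B: 1.32×0 + x×2.893 + (z_c − 1.32 − 0 − x)×3.21
The z_c×3.21 term appears on both sides and cancels. Collect the known terms of each column as K = Σ(ρt)_known − 3.21 × (depth of known layers): K_A = 103.4709 − 3.21×37.37 = −16.4868; K_B = 0 − 3.21×(1.32 + 0) = −4.2372.
Balance: K_A = K_B − x×(3.21 − 2.893), so x = (K_B − K_A)/(3.21 − 2.893) = 12.2496/0.317 = 38.6 km.

38.6 km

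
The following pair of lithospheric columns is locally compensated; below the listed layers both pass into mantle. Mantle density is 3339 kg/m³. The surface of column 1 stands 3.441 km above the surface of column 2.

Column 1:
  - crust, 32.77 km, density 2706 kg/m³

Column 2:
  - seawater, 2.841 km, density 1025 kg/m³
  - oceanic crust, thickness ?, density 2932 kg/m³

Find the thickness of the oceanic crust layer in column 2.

6.58 km

Take the compensation level at the base of the deeper column (depth z_c below the surface of column 1) and equate Σ ρ_i t_i down to z_c; mantle fills any gap and the z_c terms cancel.
Column 1: 32.77×2706 + (z_c − 32.77)×3339
Column 2: 3.441×0 + 2.841×1025 + x×2932 + (z_c − 3.441 − 2.841 − x)×3339
The z_c×3339 term appears on both sides and cancels. Collect the known terms of each column as K = Σ(ρt)_known − 3339 × (depth of known layers): K_1 = 88675.62 − 3339×32.77 = −20743.41; K_2 = 2912.025 − 3339×(3.441 + 2.841) = −18063.573.
Balance: K_1 = K_2 − x×(3339 − 2932), so x = (K_2 − K_1)/(3339 − 2932) = 2679.84/407 = 6.58 km.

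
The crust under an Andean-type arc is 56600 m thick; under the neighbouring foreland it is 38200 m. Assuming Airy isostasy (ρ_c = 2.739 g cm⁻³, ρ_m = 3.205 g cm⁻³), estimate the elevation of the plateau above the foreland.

Excess crust Δ = 56600 m − 38200 m = 18400 m, split between elevation h and root r with h + r = Δ.
Airy balance ρ_c h = (ρ_m − ρ_c) r gives r = h ρ_c/(ρ_m − ρ_c), so h (1 + ρ_c/(ρ_m − ρ_c)) = Δ, i.e. h = Δ (ρ_m − ρ_c)/ρ_m.
h = 18400 m × 0.466/3.205 = 2680 m.

2680 m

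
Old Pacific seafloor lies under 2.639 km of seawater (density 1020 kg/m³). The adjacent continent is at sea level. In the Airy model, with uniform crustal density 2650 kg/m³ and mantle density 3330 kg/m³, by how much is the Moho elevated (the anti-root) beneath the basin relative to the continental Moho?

6.33 km

Isostatic balance requires: replacing crust with seawater at the top is compensated by replacing crust with mantle at the base: d (ρ_c − ρ_w) = a (ρ_m − ρ_c).
a = d (ρ_c − ρ_w)/(ρ_m − ρ_c) = 2.639 km × 1630/680 = 6.33 km.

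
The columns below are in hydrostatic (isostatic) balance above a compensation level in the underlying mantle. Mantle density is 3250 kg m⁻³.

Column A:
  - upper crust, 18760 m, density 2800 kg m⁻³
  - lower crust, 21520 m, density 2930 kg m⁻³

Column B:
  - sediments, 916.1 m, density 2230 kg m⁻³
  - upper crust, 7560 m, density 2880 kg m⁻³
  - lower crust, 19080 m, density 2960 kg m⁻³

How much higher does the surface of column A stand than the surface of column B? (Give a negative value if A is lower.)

For any compensation level in the mantle, the mantle terms cancel and isostasy reduces to e = (Σt_A − Σt_B) − (Σ(ρt)_A − Σ(ρt)_B) / ρ_m.
Σt_A = 40280 m; Σt_B = 27556.1 m; Σ(ρt)_A = 115581600; Σ(ρt)_B = 80292503 (in m·kg m⁻³).
e = (40280 − 27556.1) − (115581600 − 80292503) / 3250 = 1870 m.

1870 m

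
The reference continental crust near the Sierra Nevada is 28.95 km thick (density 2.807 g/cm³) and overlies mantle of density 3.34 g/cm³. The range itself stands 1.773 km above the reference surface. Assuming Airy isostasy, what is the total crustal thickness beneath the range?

Root depth r = h ρ_c / (ρ_m − ρ_c) = 1.773 km × 2.807 / 0.533 = 9.337 km.
Total thickness = T + h + r = 28.95 km + 1.773 km + 9.337 km = 40.1 km.

40.1 km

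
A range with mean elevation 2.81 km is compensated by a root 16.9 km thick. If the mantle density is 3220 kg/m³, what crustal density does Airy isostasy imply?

2760 kg/m³

ρ_c h = (ρ_m − ρ_c) r → ρ_c (h + r) = ρ_m r → ρ_c = ρ_m r / (h + r).
ρ_c = 3220 × 16.9 km / (2.81 km + 16.9 km) = 2760 kg/m³.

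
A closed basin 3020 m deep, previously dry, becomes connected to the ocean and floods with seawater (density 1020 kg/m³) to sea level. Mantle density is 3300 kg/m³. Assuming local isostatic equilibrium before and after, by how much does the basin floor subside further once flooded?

1350 m

After flooding the water column is d + s deep. Its weight must equal the weight of mantle displaced by the extra subsidence s: (d + s) ρ_w = s ρ_m.
s = d ρ_w / (ρ_m − ρ_w) = 3020 m × 1020/(3300 − 1020) = 1350 m.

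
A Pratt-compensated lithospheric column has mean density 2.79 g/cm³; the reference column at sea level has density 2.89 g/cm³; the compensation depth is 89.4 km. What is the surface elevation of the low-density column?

3.2 km

ρ_ref D = ρ (D + h) → h = D (ρ_ref − ρ)/ρ.
h = 89.4 km × (2.89 − 2.79)/2.79 = 3.2 km.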